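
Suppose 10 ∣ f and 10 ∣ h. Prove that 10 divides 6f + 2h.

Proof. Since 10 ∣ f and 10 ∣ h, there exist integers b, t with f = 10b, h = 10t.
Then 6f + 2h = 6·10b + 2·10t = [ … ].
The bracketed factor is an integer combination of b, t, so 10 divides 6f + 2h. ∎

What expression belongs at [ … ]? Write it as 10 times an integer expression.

10(6b + 2t)

Pull the common 10 out of every term: 6·10b + 2·10t = 10(6b + 2t).
6b + 2t is an integer, which exhibits the divisibility.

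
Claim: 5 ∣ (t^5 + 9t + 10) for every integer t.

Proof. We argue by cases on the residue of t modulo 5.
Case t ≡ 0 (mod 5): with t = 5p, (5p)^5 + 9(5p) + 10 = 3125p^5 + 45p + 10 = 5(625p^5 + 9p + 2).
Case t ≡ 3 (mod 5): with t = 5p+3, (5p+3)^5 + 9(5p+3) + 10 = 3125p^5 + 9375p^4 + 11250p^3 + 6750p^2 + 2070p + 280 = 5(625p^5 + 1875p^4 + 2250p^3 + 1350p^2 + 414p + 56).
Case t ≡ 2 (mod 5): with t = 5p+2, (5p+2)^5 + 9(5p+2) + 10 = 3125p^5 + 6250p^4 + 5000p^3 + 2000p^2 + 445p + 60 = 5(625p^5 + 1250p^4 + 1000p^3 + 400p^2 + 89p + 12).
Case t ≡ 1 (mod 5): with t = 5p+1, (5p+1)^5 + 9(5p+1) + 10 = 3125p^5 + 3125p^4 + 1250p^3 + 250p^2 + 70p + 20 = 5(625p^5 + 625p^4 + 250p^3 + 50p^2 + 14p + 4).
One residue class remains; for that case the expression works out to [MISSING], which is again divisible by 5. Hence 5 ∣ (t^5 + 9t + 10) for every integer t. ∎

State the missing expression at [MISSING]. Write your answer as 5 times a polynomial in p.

5(625p^5 + 2500p^4 + 4000p^3 + 3200p^2 + 1289p + 214)

Only t ≡ 4 (mod 5) is unaccounted for. Put t = 5p+4:
(5p+4)^5 + 9(5p+4) + 10 expands to 3125p^5 + 12500p^4 + 20000p^3 + 16000p^2 + 6445p + 1070,
and factoring out 5 leaves 5(625p^5 + 2500p^4 + 4000p^3 + 3200p^2 + 1289p + 214).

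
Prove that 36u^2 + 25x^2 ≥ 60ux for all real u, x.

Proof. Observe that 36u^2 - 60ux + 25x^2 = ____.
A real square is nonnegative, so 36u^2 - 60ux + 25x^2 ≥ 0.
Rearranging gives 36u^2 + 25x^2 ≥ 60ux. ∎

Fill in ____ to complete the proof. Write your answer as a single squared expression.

The leading and trailing coefficients are 6^2 and 5^2, and 60 = 2·6·5, so the trinomial is (6u - 5x)^2.
Hence 36u^2 - 60ux + 25x^2 ≥ 0.

(6u - 5x)^2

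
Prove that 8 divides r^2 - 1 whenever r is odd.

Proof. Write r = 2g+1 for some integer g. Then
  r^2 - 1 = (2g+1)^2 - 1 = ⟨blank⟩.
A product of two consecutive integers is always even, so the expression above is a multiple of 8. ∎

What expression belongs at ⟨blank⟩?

4g(g + 1)

(2g+1)^2 - 1 = 4g^2 + 4g + 1 - 1 = 4g^2 + 4g = 4g(g+1).
Since g and g+1 are consecutive, g(g+1) is even, and 4·(even) is a multiple of 8.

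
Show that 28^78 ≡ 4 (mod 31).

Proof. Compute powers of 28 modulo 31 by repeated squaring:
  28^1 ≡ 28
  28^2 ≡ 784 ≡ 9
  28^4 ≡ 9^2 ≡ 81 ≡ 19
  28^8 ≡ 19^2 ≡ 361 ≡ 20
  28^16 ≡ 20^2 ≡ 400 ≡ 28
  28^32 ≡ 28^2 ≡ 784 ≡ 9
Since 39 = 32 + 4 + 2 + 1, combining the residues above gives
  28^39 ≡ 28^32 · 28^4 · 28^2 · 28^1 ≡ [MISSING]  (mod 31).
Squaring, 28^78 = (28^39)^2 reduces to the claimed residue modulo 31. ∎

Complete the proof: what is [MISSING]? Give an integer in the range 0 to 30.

2

28^32 · 28^4 · 28^2 · 28^1 ≡ 9 · 19 · 9 · 28 = 43092.
43092 mod 31 = 2, so 28^39 ≡ 2 (mod 31).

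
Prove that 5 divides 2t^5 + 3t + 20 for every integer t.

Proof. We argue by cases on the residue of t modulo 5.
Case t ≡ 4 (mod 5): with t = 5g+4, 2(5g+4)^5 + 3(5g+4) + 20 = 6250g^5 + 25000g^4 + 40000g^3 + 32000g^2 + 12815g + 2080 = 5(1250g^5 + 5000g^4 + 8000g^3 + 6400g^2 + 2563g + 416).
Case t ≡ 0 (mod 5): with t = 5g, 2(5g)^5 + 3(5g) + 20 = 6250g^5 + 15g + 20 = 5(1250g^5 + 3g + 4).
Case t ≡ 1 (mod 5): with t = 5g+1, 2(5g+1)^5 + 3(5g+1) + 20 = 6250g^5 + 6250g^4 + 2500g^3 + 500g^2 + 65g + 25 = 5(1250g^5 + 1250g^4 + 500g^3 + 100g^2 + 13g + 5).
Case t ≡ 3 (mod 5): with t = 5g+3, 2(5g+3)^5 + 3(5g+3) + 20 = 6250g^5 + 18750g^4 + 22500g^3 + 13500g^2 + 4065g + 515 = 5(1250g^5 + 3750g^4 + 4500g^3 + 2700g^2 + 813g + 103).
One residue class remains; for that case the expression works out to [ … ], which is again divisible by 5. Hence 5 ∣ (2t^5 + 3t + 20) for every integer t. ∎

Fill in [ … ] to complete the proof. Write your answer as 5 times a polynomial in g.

5(1250g^5 + 2500g^4 + 2000g^3 + 800g^2 + 163g + 18)

Only t ≡ 2 (mod 5) is unaccounted for. Put t = 5g+2:
2(5g+2)^5 + 3(5g+2) + 20 expands to 6250g^5 + 12500g^4 + 10000g^3 + 4000g^2 + 815g + 90,
and factoring out 5 leaves 5(1250g^5 + 2500g^4 + 2000g^3 + 800g^2 + 163g + 18).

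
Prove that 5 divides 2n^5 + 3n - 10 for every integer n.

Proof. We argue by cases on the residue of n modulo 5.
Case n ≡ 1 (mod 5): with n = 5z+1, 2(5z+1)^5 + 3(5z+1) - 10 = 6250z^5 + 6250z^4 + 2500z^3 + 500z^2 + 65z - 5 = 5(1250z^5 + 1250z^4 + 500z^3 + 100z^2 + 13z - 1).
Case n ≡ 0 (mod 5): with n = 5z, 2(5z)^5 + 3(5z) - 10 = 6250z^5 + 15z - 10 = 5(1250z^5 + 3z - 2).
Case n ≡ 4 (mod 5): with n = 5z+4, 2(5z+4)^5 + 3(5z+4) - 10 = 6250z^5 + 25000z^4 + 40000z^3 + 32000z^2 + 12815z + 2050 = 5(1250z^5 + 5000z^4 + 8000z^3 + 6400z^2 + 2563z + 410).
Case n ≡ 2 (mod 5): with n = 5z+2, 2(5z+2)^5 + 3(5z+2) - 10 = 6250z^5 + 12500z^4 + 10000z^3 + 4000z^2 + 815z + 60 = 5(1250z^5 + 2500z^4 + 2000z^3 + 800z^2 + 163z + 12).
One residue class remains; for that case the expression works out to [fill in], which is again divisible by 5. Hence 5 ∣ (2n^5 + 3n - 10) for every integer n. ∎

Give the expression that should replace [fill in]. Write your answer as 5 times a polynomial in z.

The residues treated are {1, 0, 4, 2}, so the missing case is n ≡ 3 (mod 5); write n = 5z+3.
Then 2(5z+3)^5 + 3(5z+3) - 10 = 6250z^5 + 18750z^4 + 22500z^3 + 13500z^2 + 4065z + 485 = 5(1250z^5 + 3750z^4 + 4500z^3 + 2700z^2 + 813z + 97).

5(1250z^5 + 3750z^4 + 4500z^3 + 2700z^2 + 813z + 97)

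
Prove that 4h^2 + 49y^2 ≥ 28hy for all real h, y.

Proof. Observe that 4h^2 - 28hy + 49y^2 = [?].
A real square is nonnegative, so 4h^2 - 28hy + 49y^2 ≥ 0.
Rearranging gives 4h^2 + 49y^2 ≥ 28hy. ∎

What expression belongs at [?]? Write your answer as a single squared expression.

(2h - 7y)^2

The leading and trailing coefficients are 2^2 and 7^2, and 28 = 2·2·7, so the trinomial is (2h - 7y)^2.
Hence 4h^2 - 28hy + 49y^2 ≥ 0.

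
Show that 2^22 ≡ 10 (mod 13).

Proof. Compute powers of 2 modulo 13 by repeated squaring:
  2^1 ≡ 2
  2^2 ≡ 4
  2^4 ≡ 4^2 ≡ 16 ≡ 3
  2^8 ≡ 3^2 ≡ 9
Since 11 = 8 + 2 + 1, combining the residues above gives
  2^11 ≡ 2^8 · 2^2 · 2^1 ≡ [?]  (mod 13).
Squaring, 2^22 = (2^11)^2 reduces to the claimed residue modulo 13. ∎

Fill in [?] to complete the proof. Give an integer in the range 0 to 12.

Multiply the listed residues: 9 · 4 · 2 = 36 → 72.
Reducing modulo 13: 72 = 5·13 + 7, so 2^11 ≡ 7.

7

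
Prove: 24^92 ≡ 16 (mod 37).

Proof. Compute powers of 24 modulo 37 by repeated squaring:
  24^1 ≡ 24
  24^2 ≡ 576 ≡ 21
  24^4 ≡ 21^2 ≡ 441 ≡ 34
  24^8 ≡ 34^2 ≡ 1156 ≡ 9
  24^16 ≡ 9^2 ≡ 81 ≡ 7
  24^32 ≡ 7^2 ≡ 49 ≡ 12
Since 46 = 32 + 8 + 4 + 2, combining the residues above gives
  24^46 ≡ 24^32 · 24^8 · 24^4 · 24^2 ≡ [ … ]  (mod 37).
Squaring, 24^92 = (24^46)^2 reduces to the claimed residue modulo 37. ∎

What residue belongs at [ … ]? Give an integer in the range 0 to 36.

24^32 · 24^8 · 24^4 · 24^2 ≡ 12 · 9 · 34 · 21 = 77112.
77112 mod 37 = 4, so 24^46 ≡ 4 (mod 37).

4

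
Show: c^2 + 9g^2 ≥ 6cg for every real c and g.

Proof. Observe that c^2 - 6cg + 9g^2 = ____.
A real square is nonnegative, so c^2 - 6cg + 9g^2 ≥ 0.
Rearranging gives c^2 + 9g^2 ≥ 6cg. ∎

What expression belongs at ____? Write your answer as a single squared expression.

c^2 - 6cg + 9g^2 is a perfect-square trinomial: the outer terms are (c)^2 and (3g)^2, and the cross term is -2·c·3g.
So c^2 - 6cg + 9g^2 = (c - 3g)^2 ≥ 0.

(c - 3g)^2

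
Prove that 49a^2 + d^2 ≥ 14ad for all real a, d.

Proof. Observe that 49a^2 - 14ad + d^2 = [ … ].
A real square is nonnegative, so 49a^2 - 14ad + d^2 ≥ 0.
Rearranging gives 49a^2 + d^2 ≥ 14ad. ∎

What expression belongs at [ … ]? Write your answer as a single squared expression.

49a^2 - 14ad + d^2 is a perfect-square trinomial: the outer terms are (7a)^2 and (d)^2, and the cross term is -2·7a·d.
So 49a^2 - 14ad + d^2 = (7a - d)^2 ≥ 0.

(7a - d)^2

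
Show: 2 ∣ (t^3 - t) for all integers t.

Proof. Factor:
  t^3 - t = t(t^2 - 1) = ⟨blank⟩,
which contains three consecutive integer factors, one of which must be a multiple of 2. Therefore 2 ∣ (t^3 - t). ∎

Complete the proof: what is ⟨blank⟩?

(t - 1)t(t + 1)

t(t^2 - 1) = t(t - 1)(t + 1) = (t - 1)t(t + 1).
These three factors are consecutive integers, so their product is divisible by 2.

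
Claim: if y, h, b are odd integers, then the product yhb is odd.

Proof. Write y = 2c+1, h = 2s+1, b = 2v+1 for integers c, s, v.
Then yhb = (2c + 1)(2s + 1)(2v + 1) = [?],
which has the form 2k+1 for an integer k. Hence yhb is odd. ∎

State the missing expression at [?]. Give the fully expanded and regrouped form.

(2c + 1)(2s + 1)(2v + 1) = 8csv + 4cs + 4cv + 2c + 4sv + 2s + 2v + 1
= 2(4csv + 2cs + 2cv + c + 2sv + s + v) + 1.
Since 4csv + 2cs + 2cv + c + 2sv + s + v is an integer, the product is of the form 2k+1 for an integer k.

2(4csv + 2cs + 2cv + c + 2sv + s + v) + 1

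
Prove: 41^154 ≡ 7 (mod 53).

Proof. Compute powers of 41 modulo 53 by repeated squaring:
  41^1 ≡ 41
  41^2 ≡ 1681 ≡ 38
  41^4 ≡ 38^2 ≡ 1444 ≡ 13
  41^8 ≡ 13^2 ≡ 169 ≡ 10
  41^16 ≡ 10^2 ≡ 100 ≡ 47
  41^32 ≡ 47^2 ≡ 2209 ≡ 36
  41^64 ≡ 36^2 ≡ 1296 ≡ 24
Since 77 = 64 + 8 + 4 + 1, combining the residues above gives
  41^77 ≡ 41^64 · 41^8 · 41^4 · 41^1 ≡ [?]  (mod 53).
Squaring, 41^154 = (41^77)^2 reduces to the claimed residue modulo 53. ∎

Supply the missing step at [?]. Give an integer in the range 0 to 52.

41^64 · 41^8 · 41^4 · 41^1 ≡ 24 · 10 · 13 · 41 = 127920.
127920 mod 53 = 31, so 41^77 ≡ 31 (mod 53).

31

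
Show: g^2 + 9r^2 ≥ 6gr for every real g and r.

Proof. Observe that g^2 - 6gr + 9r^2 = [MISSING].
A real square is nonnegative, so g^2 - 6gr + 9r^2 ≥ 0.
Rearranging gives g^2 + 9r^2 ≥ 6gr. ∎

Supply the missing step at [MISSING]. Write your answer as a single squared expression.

(g - 3r)^2

g^2 - 6gr + 9r^2 is a perfect-square trinomial: the outer terms are (g)^2 and (3r)^2, and the cross term is -2·g·3r.
So g^2 - 6gr + 9r^2 = (g - 3r)^2 ≥ 0.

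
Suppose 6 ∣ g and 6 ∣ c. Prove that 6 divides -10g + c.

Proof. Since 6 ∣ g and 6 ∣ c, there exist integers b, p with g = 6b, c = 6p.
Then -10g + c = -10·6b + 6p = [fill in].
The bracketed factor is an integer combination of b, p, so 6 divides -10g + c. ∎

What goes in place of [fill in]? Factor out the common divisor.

6(-10b + p)

Each term has a factor of 6: -10·6b + 6p = 6·(-10b + p).
Since -10b + p is an integer, 6 ∣ (-10g + c).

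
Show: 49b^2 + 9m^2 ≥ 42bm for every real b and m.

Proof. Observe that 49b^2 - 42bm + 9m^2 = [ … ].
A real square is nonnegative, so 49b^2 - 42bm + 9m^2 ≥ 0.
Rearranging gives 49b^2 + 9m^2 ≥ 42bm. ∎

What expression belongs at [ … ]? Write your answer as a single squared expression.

(7b - 3m)^2

The leading and trailing coefficients are 7^2 and 3^2, and 42 = 2·7·3, so the trinomial is (7b - 3m)^2.
Hence 49b^2 - 42bm + 9m^2 ≥ 0.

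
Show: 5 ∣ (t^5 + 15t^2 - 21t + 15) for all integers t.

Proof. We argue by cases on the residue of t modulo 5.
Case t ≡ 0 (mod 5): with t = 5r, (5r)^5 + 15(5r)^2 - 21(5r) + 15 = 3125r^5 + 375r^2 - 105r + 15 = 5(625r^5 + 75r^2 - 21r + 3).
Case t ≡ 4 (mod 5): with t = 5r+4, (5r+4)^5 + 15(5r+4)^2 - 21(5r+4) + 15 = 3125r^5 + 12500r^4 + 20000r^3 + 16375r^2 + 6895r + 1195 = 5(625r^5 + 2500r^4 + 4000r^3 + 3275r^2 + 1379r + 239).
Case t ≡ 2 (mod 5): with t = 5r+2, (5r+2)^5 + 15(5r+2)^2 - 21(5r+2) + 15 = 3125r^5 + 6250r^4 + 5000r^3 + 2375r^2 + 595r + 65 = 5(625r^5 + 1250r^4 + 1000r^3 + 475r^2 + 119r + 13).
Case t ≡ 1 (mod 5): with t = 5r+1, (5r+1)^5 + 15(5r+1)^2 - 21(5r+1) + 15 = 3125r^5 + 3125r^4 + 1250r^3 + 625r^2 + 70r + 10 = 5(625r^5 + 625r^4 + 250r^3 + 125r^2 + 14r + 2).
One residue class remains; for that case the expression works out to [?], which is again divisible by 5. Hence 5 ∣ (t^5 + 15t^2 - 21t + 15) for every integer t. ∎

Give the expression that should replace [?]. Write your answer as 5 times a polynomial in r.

The residues treated are {0, 4, 2, 1}, so the missing case is t ≡ 3 (mod 5); write t = 5r+3.
Then (5r+3)^5 + 15(5r+3)^2 - 21(5r+3) + 15 = 3125r^5 + 9375r^4 + 11250r^3 + 7125r^2 + 2370r + 330 = 5(625r^5 + 1875r^4 + 2250r^3 + 1425r^2 + 474r + 66).

5(625r^5 + 1875r^4 + 2250r^3 + 1425r^2 + 474r + 66)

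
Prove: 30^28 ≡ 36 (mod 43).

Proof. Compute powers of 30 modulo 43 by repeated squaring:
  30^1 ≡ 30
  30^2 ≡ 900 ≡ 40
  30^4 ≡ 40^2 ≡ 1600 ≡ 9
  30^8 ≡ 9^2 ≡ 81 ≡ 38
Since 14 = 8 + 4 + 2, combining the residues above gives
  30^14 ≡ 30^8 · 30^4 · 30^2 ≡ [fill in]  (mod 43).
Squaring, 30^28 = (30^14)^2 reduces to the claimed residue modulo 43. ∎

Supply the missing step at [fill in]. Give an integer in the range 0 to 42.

Multiply the listed residues: 38 · 9 · 40 = 342 → 13680.
Reducing modulo 43: 13680 = 318·43 + 6, so 30^14 ≡ 6.

6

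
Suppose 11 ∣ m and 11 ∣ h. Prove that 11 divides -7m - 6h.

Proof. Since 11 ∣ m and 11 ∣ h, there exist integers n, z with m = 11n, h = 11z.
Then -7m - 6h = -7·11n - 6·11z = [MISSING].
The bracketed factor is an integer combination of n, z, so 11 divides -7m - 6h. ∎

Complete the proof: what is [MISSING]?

Pull the common 11 out of every term: -7·11n - 6·11z = 11(-7n - 6z).
-7n - 6z is an integer, which exhibits the divisibility.

11(-7n - 6z)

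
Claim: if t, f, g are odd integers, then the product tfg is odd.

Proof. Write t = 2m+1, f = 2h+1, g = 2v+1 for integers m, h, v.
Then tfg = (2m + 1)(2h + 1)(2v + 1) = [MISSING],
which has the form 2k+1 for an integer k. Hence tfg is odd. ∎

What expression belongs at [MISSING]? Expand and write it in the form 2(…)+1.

2(4hmv + 2hm + 2hv + h + 2mv + m + v) + 1

Expanding: (2m + 1)(2h + 1)(2v + 1) = 8hmv + 4hm + 4hv + 2h + 4mv + 2m + 2v + 1.
Every term except the constant is even, so this is 2(4hmv + 2hm + 2hv + h + 2mv + m + v) + 1,
and 4hmv + 2hm + 2hv + h + 2mv + m + v ∈ ℤ gives the required form.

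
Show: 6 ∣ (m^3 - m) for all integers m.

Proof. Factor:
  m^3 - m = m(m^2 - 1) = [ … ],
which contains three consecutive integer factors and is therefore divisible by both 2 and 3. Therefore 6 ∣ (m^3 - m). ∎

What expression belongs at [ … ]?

m(m^2 - 1) = m(m - 1)(m + 1) = (m - 1)m(m + 1).
These three factors are consecutive integers, so their product is divisible by 6.

(m - 1)m(m + 1)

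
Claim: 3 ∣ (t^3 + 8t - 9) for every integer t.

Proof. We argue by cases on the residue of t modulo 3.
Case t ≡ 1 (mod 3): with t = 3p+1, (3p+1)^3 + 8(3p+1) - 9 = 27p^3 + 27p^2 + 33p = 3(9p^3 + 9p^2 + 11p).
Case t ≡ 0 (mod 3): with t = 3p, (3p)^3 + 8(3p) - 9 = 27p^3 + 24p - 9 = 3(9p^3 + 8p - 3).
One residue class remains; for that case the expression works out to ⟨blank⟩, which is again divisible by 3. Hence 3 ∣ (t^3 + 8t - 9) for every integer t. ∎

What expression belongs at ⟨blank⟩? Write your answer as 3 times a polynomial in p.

3(9p^3 + 18p^2 + 20p + 5)

Only t ≡ 2 (mod 3) is unaccounted for. Put t = 3p+2:
(3p+2)^3 + 8(3p+2) - 9 expands to 27p^3 + 54p^2 + 60p + 15,
and factoring out 3 leaves 3(9p^3 + 18p^2 + 20p + 5).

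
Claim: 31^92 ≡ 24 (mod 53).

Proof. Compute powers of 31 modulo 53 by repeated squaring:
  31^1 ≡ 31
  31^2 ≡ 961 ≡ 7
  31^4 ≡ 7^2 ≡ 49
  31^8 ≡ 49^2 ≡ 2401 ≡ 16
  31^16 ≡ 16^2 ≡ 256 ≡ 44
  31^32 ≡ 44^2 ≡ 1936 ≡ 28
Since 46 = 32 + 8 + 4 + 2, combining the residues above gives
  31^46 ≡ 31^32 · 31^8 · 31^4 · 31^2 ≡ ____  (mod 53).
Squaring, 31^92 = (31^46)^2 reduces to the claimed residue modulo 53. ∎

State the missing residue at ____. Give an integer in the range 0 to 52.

17

Multiply the listed residues: 28 · 16 · 49 · 7 = 448 → 21952 → 153664.
Reducing modulo 53: 153664 = 2899·53 + 17, so 31^46 ≡ 17.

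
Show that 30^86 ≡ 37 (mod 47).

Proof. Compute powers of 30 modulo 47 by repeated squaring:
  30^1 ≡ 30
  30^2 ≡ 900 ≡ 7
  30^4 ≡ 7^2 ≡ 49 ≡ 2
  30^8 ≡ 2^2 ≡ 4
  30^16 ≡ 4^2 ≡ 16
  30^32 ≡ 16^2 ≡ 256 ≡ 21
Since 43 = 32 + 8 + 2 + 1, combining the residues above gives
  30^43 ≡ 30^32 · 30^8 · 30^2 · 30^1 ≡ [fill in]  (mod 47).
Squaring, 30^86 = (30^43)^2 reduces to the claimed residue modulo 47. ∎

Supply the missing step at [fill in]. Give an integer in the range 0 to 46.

15

30^32 · 30^8 · 30^2 · 30^1 ≡ 21 · 4 · 7 · 30 = 17640.
17640 mod 47 = 15, so 30^43 ≡ 15 (mod 47).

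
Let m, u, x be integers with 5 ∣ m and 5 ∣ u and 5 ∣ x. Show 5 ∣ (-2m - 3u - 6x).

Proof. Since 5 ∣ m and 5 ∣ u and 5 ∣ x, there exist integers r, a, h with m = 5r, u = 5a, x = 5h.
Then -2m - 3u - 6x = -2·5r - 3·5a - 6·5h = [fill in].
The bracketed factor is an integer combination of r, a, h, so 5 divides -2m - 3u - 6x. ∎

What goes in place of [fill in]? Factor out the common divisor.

Pull the common 5 out of every term: -2·5r - 3·5a - 6·5h = 5(-3a - 6h - 2r).
-3a - 6h - 2r is an integer, which exhibits the divisibility.

5(-3a - 6h - 2r)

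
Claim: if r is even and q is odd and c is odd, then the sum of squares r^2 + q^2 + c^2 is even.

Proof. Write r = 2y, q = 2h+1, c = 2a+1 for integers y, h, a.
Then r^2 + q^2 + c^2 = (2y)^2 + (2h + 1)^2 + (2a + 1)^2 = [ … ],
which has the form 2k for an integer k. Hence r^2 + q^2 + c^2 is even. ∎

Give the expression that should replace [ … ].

Expanding: (2y)^2 + (2h + 1)^2 + (2a + 1)^2 = 4a^2 + 4a + 4h^2 + 4h + 4y^2 + 2.
Every term is even; pulling out the factor of 2 gives 2(2a^2 + 2a + 2h^2 + 2h + 2y^2 + 1).

2(2a^2 + 2a + 2h^2 + 2h + 2y^2 + 1)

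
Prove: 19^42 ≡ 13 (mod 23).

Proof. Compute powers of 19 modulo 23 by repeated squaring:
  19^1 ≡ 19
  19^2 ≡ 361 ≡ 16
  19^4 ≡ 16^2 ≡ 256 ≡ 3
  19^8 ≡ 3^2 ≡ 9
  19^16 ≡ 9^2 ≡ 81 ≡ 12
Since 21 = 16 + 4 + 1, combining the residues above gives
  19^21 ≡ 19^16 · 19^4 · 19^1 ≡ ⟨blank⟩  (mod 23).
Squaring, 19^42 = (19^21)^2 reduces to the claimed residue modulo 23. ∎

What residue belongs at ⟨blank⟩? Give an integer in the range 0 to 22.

17

Multiply the listed residues: 12 · 3 · 19 = 36 → 684.
Reducing modulo 23: 684 = 29·23 + 17, so 19^21 ≡ 17.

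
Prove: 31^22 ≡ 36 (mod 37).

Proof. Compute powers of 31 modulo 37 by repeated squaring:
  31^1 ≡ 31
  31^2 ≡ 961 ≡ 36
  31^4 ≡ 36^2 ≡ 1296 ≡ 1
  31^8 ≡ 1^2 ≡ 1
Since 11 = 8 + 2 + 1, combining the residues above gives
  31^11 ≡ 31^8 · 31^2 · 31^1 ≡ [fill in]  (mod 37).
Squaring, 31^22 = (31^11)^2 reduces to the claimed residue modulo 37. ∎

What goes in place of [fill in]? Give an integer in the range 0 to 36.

31^8 · 31^2 · 31^1 ≡ 1 · 36 · 31 = 1116.
1116 mod 37 = 6, so 31^11 ≡ 6 (mod 37).

6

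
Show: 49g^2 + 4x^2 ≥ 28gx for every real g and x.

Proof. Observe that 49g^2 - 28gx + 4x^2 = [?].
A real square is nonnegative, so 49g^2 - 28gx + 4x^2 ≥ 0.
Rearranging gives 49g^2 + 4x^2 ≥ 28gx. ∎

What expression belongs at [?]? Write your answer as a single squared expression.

(7g - 2x)^2

The leading and trailing coefficients are 7^2 and 2^2, and 28 = 2·7·2, so the trinomial is (7g - 2x)^2.
Hence 49g^2 - 28gx + 4x^2 ≥ 0.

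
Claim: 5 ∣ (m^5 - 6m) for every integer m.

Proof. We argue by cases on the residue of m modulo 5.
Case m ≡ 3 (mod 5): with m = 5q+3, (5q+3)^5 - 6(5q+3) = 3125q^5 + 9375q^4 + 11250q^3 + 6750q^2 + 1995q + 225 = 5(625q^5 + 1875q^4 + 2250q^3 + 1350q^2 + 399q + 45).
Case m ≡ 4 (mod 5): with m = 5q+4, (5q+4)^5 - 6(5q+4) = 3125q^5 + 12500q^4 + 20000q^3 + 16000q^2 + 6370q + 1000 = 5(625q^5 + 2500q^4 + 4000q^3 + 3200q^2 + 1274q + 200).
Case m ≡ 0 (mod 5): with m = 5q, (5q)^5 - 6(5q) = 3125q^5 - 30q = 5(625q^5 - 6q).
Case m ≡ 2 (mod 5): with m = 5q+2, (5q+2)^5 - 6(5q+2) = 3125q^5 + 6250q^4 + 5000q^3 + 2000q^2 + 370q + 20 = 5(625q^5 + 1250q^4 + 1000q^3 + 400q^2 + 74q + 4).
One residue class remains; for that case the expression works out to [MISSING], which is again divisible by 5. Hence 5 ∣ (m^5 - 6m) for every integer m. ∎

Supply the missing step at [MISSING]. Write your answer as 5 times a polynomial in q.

The residues treated are {3, 4, 0, 2}, so the missing case is m ≡ 1 (mod 5); write m = 5q+1.
Then (5q+1)^5 - 6(5q+1) = 3125q^5 + 3125q^4 + 1250q^3 + 250q^2 - 5q - 5 = 5(625q^5 + 625q^4 + 250q^3 + 50q^2 - q - 1).

5(625q^5 + 625q^4 + 250q^3 + 50q^2 - q - 1)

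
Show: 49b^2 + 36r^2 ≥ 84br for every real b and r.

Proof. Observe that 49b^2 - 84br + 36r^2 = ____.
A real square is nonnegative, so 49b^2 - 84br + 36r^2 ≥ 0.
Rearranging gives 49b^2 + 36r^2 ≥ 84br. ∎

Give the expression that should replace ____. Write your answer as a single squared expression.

49b^2 - 84br + 36r^2 is a perfect-square trinomial: the outer terms are (7b)^2 and (6r)^2, and the cross term is -2·7b·6r.
So 49b^2 - 84br + 36r^2 = (7b - 6r)^2 ≥ 0.

(7b - 6r)^2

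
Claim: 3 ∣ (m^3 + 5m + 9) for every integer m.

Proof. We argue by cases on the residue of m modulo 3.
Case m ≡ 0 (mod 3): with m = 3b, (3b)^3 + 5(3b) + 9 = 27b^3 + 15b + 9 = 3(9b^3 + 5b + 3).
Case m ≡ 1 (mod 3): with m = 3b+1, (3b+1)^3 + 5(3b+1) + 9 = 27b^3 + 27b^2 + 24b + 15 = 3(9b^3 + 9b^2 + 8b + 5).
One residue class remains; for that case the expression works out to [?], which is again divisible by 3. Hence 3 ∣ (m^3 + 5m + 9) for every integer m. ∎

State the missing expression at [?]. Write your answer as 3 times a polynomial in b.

Only m ≡ 2 (mod 3) is unaccounted for. Put m = 3b+2:
(3b+2)^3 + 5(3b+2) + 9 expands to 27b^3 + 54b^2 + 51b + 27,
and factoring out 3 leaves 3(9b^3 + 18b^2 + 17b + 9).

3(9b^3 + 18b^2 + 17b + 9)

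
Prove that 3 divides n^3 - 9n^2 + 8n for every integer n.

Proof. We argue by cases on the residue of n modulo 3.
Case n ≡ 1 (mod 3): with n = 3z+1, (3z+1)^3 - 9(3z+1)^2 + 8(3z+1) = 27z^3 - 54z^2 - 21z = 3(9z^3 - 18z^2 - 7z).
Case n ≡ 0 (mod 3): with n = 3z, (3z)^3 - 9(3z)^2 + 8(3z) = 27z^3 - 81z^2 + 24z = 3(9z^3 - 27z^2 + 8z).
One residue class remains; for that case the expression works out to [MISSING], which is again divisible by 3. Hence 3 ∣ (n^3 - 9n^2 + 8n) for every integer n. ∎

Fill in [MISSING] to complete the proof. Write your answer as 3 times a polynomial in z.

3(9z^3 - 9z^2 - 16z - 4)

The residues treated are {1, 0}, so the missing case is n ≡ 2 (mod 3); write n = 3z+2.
Then (3z+2)^3 - 9(3z+2)^2 + 8(3z+2) = 27z^3 - 27z^2 - 48z - 12 = 3(9z^3 - 9z^2 - 16z - 4).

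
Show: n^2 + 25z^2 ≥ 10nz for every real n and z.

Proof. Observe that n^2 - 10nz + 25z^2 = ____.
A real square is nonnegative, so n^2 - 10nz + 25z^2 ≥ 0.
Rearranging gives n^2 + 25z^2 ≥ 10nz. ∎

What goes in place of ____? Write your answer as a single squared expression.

n^2 - 10nz + 25z^2 is a perfect-square trinomial: the outer terms are (n)^2 and (5z)^2, and the cross term is -2·n·5z.
So n^2 - 10nz + 25z^2 = (n - 5z)^2 ≥ 0.

(n - 5z)^2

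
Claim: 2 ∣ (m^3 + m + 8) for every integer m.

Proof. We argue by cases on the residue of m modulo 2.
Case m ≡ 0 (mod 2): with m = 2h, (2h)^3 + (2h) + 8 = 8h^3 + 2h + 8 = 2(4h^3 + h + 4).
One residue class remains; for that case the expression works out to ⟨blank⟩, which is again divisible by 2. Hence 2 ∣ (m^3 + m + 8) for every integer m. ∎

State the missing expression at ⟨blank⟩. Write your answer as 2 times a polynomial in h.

2(4h^3 + 6h^2 + 4h + 5)

The residues treated are {0}, so the missing case is m ≡ 1 (mod 2); write m = 2h+1.
Then (2h+1)^3 + (2h+1) + 8 = 8h^3 + 12h^2 + 8h + 10 = 2(4h^3 + 6h^2 + 4h + 5).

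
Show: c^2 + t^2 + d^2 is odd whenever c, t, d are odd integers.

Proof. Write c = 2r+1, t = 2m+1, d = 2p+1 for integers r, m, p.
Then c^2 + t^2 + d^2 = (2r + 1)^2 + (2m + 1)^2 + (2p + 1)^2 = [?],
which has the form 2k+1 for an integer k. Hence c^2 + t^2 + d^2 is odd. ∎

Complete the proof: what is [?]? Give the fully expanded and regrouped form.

2(2m^2 + 2m + 2p^2 + 2p + 2r^2 + 2r + 1) + 1

Expanding: (2r + 1)^2 + (2m + 1)^2 + (2p + 1)^2 = 4m^2 + 4m + 4p^2 + 4p + 4r^2 + 4r + 3.
Every term except the constant is even, so this is 2(2m^2 + 2m + 2p^2 + 2p + 2r^2 + 2r + 1) + 1,
and 2m^2 + 2m + 2p^2 + 2p + 2r^2 + 2r + 1 ∈ ℤ gives the required form.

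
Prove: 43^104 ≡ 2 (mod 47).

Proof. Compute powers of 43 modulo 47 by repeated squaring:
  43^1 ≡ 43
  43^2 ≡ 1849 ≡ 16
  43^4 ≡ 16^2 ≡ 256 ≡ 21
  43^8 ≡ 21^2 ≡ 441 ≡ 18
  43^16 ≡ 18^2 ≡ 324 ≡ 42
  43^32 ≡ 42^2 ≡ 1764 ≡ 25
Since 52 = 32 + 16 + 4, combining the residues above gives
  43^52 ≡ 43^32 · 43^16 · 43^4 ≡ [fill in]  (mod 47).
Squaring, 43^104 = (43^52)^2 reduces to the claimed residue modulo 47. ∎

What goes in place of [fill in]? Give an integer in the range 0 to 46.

Multiply the listed residues: 25 · 42 · 21 = 1050 → 22050.
Reducing modulo 47: 22050 = 469·47 + 7, so 43^52 ≡ 7.

7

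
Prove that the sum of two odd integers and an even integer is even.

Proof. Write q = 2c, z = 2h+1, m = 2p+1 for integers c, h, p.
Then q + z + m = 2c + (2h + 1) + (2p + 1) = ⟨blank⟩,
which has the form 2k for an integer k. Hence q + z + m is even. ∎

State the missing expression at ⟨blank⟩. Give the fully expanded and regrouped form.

Expanding: 2c + (2h + 1) + (2p + 1) = 2c + 2h + 2p + 2.
Every term is even; pulling out the factor of 2 gives 2(c + h + p + 1).

2(c + h + p + 1)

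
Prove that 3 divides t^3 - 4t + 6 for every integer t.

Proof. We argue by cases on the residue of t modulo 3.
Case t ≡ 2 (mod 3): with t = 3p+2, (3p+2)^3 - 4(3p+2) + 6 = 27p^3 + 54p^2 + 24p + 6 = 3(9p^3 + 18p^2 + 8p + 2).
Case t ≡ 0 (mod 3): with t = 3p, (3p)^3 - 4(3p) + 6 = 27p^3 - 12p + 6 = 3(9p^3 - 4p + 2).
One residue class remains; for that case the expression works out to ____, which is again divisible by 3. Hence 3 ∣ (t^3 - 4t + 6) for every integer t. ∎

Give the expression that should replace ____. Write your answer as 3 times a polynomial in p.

Only t ≡ 1 (mod 3) is unaccounted for. Put t = 3p+1:
(3p+1)^3 - 4(3p+1) + 6 expands to 27p^3 + 27p^2 - 3p + 3,
and factoring out 3 leaves 3(9p^3 + 9p^2 - p + 1).

3(9p^3 + 9p^2 - p + 1)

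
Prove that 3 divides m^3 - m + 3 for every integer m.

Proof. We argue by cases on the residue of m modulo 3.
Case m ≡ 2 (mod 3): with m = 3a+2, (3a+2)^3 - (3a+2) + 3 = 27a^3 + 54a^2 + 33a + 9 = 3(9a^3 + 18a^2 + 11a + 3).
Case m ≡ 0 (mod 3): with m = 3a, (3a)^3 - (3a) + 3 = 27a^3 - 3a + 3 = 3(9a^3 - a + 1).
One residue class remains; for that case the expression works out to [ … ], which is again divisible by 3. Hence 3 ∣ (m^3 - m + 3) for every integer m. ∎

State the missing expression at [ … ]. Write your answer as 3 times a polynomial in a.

Only m ≡ 1 (mod 3) is unaccounted for. Put m = 3a+1:
(3a+1)^3 - (3a+1) + 3 expands to 27a^3 + 27a^2 + 6a + 3,
and factoring out 3 leaves 3(9a^3 + 9a^2 + 2a + 1).

3(9a^3 + 9a^2 + 2a + 1)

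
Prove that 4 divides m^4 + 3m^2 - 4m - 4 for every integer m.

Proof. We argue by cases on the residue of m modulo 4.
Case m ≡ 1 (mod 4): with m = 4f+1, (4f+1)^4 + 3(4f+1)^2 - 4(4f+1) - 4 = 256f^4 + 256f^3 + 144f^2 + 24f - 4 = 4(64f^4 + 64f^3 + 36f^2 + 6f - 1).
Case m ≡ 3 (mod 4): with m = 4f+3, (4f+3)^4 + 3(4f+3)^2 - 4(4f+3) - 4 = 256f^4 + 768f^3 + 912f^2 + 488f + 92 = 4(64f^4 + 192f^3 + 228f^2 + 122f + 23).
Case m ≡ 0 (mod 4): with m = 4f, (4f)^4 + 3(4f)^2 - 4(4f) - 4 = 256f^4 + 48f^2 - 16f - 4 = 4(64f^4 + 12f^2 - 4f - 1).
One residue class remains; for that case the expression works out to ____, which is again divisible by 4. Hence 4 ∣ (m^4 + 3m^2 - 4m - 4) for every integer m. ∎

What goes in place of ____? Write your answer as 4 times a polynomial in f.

4(64f^4 + 128f^3 + 108f^2 + 40f + 4)

Only m ≡ 2 (mod 4) is unaccounted for. Put m = 4f+2:
(4f+2)^4 + 3(4f+2)^2 - 4(4f+2) - 4 expands to 256f^4 + 512f^3 + 432f^2 + 160f + 16,
and factoring out 4 leaves 4(64f^4 + 128f^3 + 108f^2 + 40f + 4).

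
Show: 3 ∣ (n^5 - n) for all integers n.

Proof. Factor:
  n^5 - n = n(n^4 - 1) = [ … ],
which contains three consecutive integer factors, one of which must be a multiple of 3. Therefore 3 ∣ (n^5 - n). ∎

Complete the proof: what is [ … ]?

n^4 - 1 = (n^2 - 1)(n^2 + 1), and n^2 - 1 = (n-1)(n+1).
So n(n^4 - 1) = (n - 1)n(n + 1)(n^2 + 1).

(n - 1)n(n + 1)(n^2 + 1)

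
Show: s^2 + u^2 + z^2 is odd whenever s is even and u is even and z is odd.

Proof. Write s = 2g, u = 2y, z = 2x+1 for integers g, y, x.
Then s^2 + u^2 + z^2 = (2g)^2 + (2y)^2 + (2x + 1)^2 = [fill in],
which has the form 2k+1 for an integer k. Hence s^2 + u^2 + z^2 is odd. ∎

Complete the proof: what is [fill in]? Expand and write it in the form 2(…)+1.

2(2g^2 + 2x^2 + 2x + 2y^2) + 1

Expanding: (2g)^2 + (2y)^2 + (2x + 1)^2 = 4g^2 + 4x^2 + 4x + 4y^2 + 1.
Every term except the constant is even, so this is 2(2g^2 + 2x^2 + 2x + 2y^2) + 1,
and 2g^2 + 2x^2 + 2x + 2y^2 ∈ ℤ gives the required form.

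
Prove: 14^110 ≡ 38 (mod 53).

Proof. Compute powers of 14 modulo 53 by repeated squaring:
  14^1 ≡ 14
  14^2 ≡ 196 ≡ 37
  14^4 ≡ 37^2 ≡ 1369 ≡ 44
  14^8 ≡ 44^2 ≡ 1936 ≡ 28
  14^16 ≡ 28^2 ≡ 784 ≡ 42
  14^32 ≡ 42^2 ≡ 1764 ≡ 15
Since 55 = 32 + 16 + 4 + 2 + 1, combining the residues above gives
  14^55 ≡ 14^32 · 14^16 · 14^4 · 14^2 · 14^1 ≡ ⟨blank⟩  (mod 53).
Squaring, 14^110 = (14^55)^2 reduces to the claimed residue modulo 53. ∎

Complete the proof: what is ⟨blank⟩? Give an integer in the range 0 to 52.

41

14^32 · 14^16 · 14^4 · 14^2 · 14^1 ≡ 15 · 42 · 44 · 37 · 14 = 14358960.
14358960 mod 53 = 41, so 14^55 ≡ 41 (mod 53).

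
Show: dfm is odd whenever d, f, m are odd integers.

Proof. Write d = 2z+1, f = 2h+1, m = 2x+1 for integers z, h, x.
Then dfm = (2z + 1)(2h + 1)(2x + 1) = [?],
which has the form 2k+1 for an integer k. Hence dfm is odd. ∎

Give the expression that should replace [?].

2(4hxz + 2hx + 2hz + h + 2xz + x + z) + 1

(2z + 1)(2h + 1)(2x + 1) = 8hxz + 4hx + 4hz + 2h + 4xz + 2x + 2z + 1
= 2(4hxz + 2hx + 2hz + h + 2xz + x + z) + 1.
Since 4hxz + 2hx + 2hz + h + 2xz + x + z is an integer, the product is of the form 2k+1 for an integer k.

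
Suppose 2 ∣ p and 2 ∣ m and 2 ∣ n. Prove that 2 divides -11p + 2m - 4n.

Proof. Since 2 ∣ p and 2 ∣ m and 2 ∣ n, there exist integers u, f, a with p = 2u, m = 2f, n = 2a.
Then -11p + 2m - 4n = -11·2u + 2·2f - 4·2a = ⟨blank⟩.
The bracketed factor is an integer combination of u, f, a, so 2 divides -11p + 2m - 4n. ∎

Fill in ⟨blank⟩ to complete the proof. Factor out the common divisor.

Each term has a factor of 2: -11·2u + 2·2f - 4·2a = 2·(-4a + 2f - 11u).
Since -4a + 2f - 11u is an integer, 2 ∣ (-11p + 2m - 4n).

2(-4a + 2f - 11u)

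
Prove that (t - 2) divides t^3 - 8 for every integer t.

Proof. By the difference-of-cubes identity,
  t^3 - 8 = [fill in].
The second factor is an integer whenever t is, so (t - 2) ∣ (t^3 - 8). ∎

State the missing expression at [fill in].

a^3 - b^3 = (a - b)(a^2 + ab + b^2). With a = t, b = 2:
t^3 - 8 = (t - 2)(t^2 + 2t + 4).

(t - 2)(t^2 + 2t + 4)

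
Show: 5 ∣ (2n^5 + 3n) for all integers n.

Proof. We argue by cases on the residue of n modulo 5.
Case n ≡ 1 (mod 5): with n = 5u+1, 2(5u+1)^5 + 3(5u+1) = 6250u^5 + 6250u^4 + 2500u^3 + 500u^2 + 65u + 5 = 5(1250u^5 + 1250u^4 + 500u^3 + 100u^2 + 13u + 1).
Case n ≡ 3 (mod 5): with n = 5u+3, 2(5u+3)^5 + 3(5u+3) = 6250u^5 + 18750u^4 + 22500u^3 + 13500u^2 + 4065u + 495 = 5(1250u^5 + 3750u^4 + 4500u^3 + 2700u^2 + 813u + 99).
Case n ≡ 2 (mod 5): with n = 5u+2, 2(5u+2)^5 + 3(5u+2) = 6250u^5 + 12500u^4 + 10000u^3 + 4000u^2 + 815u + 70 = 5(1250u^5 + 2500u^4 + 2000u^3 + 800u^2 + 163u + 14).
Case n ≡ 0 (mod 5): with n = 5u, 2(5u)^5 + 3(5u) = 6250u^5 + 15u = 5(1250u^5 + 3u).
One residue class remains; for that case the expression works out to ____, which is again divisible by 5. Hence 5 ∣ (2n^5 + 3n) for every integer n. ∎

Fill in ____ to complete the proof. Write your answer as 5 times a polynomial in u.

5(1250u^5 + 5000u^4 + 8000u^3 + 6400u^2 + 2563u + 412)

Only n ≡ 4 (mod 5) is unaccounted for. Put n = 5u+4:
2(5u+4)^5 + 3(5u+4) expands to 6250u^5 + 25000u^4 + 40000u^3 + 32000u^2 + 12815u + 2060,
and factoring out 5 leaves 5(1250u^5 + 5000u^4 + 8000u^3 + 6400u^2 + 2563u + 412).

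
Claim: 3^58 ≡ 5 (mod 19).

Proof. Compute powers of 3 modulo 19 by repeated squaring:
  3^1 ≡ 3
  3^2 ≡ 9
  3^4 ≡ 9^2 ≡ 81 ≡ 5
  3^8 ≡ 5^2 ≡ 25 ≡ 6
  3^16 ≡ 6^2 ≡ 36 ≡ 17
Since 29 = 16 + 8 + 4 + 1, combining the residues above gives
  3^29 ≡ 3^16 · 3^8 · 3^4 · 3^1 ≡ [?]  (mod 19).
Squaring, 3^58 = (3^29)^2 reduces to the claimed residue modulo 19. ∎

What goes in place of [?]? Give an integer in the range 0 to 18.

10

3^16 · 3^8 · 3^4 · 3^1 ≡ 17 · 6 · 5 · 3 = 1530.
1530 mod 19 = 10, so 3^29 ≡ 10 (mod 19).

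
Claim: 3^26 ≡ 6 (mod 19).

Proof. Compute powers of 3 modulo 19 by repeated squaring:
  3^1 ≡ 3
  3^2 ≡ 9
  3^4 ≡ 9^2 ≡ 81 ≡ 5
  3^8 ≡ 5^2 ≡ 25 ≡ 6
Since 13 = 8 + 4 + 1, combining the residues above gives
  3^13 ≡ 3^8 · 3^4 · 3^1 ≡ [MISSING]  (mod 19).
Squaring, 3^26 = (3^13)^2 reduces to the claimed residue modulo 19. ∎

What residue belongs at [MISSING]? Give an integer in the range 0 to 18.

Multiply the listed residues: 6 · 5 · 3 = 30 → 90.
Reducing modulo 19: 90 = 4·19 + 14, so 3^13 ≡ 14.

14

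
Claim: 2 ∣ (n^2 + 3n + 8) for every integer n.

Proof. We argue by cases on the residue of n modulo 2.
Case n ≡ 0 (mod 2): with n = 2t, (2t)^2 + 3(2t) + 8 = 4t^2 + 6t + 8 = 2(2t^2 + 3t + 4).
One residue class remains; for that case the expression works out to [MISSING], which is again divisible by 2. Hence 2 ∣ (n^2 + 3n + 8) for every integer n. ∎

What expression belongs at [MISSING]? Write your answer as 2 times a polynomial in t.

2(2t^2 + 5t + 6)

Only n ≡ 1 (mod 2) is unaccounted for. Put n = 2t+1:
(2t+1)^2 + 3(2t+1) + 8 expands to 4t^2 + 10t + 12,
and factoring out 2 leaves 2(2t^2 + 5t + 6).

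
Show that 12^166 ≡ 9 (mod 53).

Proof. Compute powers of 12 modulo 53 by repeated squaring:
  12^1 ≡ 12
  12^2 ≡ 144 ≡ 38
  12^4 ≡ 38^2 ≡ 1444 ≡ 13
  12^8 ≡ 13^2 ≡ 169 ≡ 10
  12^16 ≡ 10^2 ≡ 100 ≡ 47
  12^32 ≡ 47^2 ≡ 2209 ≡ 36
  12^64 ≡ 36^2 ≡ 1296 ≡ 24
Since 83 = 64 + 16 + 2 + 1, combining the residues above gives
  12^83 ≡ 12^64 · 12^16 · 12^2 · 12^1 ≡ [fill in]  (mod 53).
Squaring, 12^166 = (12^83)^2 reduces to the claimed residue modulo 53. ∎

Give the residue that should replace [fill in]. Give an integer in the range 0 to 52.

3

12^64 · 12^16 · 12^2 · 12^1 ≡ 24 · 47 · 38 · 12 = 514368.
514368 mod 53 = 3, so 12^83 ≡ 3 (mod 53).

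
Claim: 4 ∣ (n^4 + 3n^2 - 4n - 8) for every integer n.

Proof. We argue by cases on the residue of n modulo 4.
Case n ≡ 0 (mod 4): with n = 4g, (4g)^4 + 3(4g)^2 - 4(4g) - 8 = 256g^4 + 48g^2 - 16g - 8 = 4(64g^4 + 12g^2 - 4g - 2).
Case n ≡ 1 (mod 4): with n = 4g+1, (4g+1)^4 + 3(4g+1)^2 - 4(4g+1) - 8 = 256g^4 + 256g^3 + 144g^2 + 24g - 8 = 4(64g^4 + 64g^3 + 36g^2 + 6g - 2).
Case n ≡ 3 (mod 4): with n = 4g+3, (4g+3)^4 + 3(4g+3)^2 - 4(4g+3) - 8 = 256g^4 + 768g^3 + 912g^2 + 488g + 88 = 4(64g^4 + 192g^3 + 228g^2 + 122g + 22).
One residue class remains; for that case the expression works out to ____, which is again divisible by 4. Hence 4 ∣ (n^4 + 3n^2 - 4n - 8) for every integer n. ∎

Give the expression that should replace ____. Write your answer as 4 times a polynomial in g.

Only n ≡ 2 (mod 4) is unaccounted for. Put n = 4g+2:
(4g+2)^4 + 3(4g+2)^2 - 4(4g+2) - 8 expands to 256g^4 + 512g^3 + 432g^2 + 160g + 12,
and factoring out 4 leaves 4(64g^4 + 128g^3 + 108g^2 + 40g + 3).

4(64g^4 + 128g^3 + 108g^2 + 40g + 3)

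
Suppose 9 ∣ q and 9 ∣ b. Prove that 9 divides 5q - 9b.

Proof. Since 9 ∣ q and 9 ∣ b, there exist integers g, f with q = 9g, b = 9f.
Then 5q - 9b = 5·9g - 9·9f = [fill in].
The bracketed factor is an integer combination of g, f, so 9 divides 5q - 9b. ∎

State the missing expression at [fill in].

Pull the common 9 out of every term: 5·9g - 9·9f = 9(-9f + 5g).
-9f + 5g is an integer, which exhibits the divisibility.

9(-9f + 5g)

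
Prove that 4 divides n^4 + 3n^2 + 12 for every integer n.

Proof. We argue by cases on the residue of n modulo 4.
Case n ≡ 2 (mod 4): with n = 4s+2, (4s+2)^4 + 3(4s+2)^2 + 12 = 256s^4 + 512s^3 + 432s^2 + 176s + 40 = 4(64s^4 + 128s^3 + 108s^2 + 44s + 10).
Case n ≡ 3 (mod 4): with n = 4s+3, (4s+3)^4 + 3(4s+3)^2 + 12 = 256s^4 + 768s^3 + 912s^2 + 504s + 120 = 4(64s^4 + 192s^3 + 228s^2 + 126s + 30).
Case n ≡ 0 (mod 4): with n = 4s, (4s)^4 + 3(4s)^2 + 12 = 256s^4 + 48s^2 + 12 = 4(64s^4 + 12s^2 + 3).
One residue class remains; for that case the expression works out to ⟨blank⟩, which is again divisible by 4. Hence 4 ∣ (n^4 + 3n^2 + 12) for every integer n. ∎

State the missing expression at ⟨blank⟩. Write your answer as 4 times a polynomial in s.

4(64s^4 + 64s^3 + 36s^2 + 10s + 4)

Only n ≡ 1 (mod 4) is unaccounted for. Put n = 4s+1:
(4s+1)^4 + 3(4s+1)^2 + 12 expands to 256s^4 + 256s^3 + 144s^2 + 40s + 16,
and factoring out 4 leaves 4(64s^4 + 64s^3 + 36s^2 + 10s + 4).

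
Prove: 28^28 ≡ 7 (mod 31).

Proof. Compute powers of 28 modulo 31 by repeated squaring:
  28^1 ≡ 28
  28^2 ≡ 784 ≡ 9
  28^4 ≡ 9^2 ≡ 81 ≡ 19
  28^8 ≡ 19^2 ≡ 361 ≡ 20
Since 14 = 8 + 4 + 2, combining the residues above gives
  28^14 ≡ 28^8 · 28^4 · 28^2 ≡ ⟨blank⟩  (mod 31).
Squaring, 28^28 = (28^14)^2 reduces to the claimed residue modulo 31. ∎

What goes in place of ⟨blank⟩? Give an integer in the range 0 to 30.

10

28^8 · 28^4 · 28^2 ≡ 20 · 19 · 9 = 3420.
3420 mod 31 = 10, so 28^14 ≡ 10 (mod 31).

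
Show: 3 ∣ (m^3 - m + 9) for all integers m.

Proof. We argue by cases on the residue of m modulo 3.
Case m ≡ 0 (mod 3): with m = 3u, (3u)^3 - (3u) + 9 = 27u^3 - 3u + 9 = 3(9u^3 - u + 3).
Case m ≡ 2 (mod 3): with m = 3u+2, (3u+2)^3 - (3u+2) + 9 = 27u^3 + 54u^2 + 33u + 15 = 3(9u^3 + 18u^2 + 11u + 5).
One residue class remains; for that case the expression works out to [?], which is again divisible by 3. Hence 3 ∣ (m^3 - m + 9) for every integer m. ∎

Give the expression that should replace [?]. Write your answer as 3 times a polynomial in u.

Only m ≡ 1 (mod 3) is unaccounted for. Put m = 3u+1:
(3u+1)^3 - (3u+1) + 9 expands to 27u^3 + 27u^2 + 6u + 9,
and factoring out 3 leaves 3(9u^3 + 9u^2 + 2u + 3).

3(9u^3 + 9u^2 + 2u + 3)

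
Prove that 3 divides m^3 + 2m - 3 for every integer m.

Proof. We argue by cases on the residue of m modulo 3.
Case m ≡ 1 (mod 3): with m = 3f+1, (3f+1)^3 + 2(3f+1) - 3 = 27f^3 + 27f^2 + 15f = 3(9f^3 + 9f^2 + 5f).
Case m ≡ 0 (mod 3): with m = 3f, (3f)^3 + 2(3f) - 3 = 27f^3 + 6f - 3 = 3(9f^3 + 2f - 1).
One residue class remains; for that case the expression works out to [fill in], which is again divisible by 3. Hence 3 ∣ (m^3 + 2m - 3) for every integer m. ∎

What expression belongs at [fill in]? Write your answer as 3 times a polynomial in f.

3(9f^3 + 18f^2 + 14f + 3)

Only m ≡ 2 (mod 3) is unaccounted for. Put m = 3f+2:
(3f+2)^3 + 2(3f+2) - 3 expands to 27f^3 + 54f^2 + 42f + 9,
and factoring out 3 leaves 3(9f^3 + 18f^2 + 14f + 3).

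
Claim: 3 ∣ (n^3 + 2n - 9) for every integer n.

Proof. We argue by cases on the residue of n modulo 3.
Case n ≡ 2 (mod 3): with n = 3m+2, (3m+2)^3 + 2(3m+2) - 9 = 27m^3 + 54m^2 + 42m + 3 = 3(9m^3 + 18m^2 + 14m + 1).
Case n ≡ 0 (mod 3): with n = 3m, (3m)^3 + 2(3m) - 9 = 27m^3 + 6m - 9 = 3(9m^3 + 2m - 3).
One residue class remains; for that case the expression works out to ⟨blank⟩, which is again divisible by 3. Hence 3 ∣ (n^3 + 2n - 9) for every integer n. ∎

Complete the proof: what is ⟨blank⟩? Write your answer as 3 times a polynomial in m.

3(9m^3 + 9m^2 + 5m - 2)

The residues treated are {2, 0}, so the missing case is n ≡ 1 (mod 3); write n = 3m+1.
Then (3m+1)^3 + 2(3m+1) - 9 = 27m^3 + 27m^2 + 15m - 6 = 3(9m^3 + 9m^2 + 5m - 2).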